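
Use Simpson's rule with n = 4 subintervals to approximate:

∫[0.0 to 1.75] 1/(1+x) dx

f(x) = 1/(1+x)
a = 0.0, b = 1.75, n = 4
h = (b - a)/n = 0.437500

Simpson's rule: (h/3)[f(x₀) + 4f(x₁) + 2f(x₂) + ... + f(xₙ)]

x_0 = 0.0000, f(x_0) = 1.000000, coefficient = 1
x_1 = 0.4375, f(x_1) = 0.695652, coefficient = 4
x_2 = 0.8750, f(x_2) = 0.533333, coefficient = 2
x_3 = 1.3125, f(x_3) = 0.432432, coefficient = 4
x_4 = 1.7500, f(x_4) = 0.363636, coefficient = 1

I ≈ (0.437500/3) × 6.942641 = 1.012469
Exact value: 1.011601
Error: 0.000868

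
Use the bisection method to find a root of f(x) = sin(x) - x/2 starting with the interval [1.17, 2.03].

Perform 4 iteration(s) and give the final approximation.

f(x) = sin(x) - x/2
Initial interval: [1.17, 2.03]

Iteration 1:
  c_1 = (1.170000 + 2.030000)/2 = 1.600000
  f(c_1) = f(1.600000) = 0.199574
  f(a) × f(c) ≥ 0, new interval: [1.600000, 2.030000]
Iteration 2:
  c_2 = (1.600000 + 2.030000)/2 = 1.815000
  f(c_2) = f(1.815000) = 0.062830
  f(a) × f(c) ≥ 0, new interval: [1.815000, 2.030000]
Iteration 3:
  c_3 = (1.815000 + 2.030000)/2 = 1.922500
  f(c_3) = f(1.922500) = -0.022463
  f(a) × f(c) < 0, new interval: [1.815000, 1.922500]
Iteration 4:
  c_4 = (1.815000 + 1.922500)/2 = 1.868750
  f(c_4) = f(1.868750) = 0.021564
  f(a) × f(c) ≥ 0, new interval: [1.868750, 1.922500]

After 4 iteration(s), the approximation is c_4 = 1.868750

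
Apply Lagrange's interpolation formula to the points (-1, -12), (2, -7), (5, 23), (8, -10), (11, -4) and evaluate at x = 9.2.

Lagrange interpolation formula:
P(x) = Σ yᵢ × Lᵢ(x)
where Lᵢ(x) = Π_{j≠i} (x - xⱼ)/(xᵢ - xⱼ)

L_0(9.2) = (9.2 - 2)/(-1 - 2) × (9.2 - 5)/(-1 - 5) × (9.2 - 8)/(-1 - 8) × (9.2 - 11)/(-1 - 11) = -0.033600
L_1(9.2) = (9.2 - (-1))/(2 - (-1)) × (9.2 - 5)/(2 - 5) × (9.2 - 8)/(2 - 8) × (9.2 - 11)/(2 - 11) = 0.190400
L_2(9.2) = (9.2 - (-1))/(5 - (-1)) × (9.2 - 2)/(5 - 2) × (9.2 - 8)/(5 - 8) × (9.2 - 11)/(5 - 11) = -0.489600
L_3(9.2) = (9.2 - (-1))/(8 - (-1)) × (9.2 - 2)/(8 - 2) × (9.2 - 5)/(8 - 5) × (9.2 - 11)/(8 - 11) = 1.142400
L_4(9.2) = (9.2 - (-1))/(11 - (-1)) × (9.2 - 2)/(11 - 2) × (9.2 - 5)/(11 - 5) × (9.2 - 8)/(11 - 8) = 0.190400

P(9.2) = (-12)×L_0(9.2) + (-7)×L_1(9.2) + 23×L_2(9.2) + (-10)×L_3(9.2) + (-4)×L_4(9.2)
P(9.2) = -24.376000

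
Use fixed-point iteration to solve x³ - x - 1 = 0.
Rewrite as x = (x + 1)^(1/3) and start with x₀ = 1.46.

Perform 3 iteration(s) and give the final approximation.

Equation: x³ - x - 1 = 0
Fixed-point form: x = (x + 1)^(1/3)
x₀ = 1.46

x_1 = g(1.460000) = 1.349931
x_2 = g(1.349931) = 1.329490
x_3 = g(1.329490) = 1.325624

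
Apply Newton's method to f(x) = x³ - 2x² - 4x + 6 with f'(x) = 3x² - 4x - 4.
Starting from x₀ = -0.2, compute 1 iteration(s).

f(x) = x³ - 2x² - 4x + 6
f'(x) = 3x² - 4x - 4
x₀ = -0.2

Newton-Raphson formula: x_{n+1} = x_n - f(x_n)/f'(x_n)

Iteration 1:
  f(-0.200000) = 6.712000
  f'(-0.200000) = -3.080000
  x_1 = -0.200000 - 6.712000/(-3.080000) = 1.979221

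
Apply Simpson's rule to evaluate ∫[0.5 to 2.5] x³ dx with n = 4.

f(x) = x³
a = 0.5, b = 2.5, n = 4
h = (b - a)/n = 0.500000

Simpson's rule: (h/3)[f(x₀) + 4f(x₁) + 2f(x₂) + ... + f(xₙ)]

x_0 = 0.5000, f(x_0) = 0.125000, coefficient = 1
x_1 = 1.0000, f(x_1) = 1.000000, coefficient = 4
x_2 = 1.5000, f(x_2) = 3.375000, coefficient = 2
x_3 = 2.0000, f(x_3) = 8.000000, coefficient = 4
x_4 = 2.5000, f(x_4) = 15.625000, coefficient = 1

I ≈ (0.500000/3) × 58.500000 = 9.750000
Exact value: 9.750000
Error: 0.000000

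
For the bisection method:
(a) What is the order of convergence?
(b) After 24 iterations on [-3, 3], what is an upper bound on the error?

(a) Bisection has linear (order 1) convergence; the error is halved each step.

(b) Error bound = (b-a)/2^n = (3 - (-3))/2^{24}
    = 6/2^{24}

(a) 1 (linear); (b) error ≤ 3.58e-07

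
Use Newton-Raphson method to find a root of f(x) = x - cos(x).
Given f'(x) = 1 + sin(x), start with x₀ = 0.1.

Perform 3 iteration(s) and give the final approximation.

f(x) = x - cos(x)
f'(x) = 1 + sin(x)
x₀ = 0.1

Newton-Raphson formula: x_{n+1} = x_n - f(x_n)/f'(x_n)

Iteration 1:
  f(0.100000) = -0.895004
  f'(0.100000) = 1.099833
  x_1 = 0.100000 - (-0.895004)/1.099833 = 0.913763
Iteration 2:
  f(0.913763) = 0.302993
  f'(0.913763) = 1.791808
  x_2 = 0.913763 - 0.302993/1.791808 = 0.744664
Iteration 3:
  f(0.744664) = 0.009349
  f'(0.744664) = 1.677725
  x_3 = 0.744664 - 0.009349/1.677725 = 0.739092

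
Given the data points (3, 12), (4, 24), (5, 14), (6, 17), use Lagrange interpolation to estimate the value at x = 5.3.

Lagrange interpolation formula:
P(x) = Σ yᵢ × Lᵢ(x)
where Lᵢ(x) = Π_{j≠i} (x - xⱼ)/(xᵢ - xⱼ)

L_0(5.3) = (5.3 - 4)/(3 - 4) × (5.3 - 5)/(3 - 5) × (5.3 - 6)/(3 - 6) = 0.045500
L_1(5.3) = (5.3 - 3)/(4 - 3) × (5.3 - 5)/(4 - 5) × (5.3 - 6)/(4 - 6) = -0.241500
L_2(5.3) = (5.3 - 3)/(5 - 3) × (5.3 - 4)/(5 - 4) × (5.3 - 6)/(5 - 6) = 1.046500
L_3(5.3) = (5.3 - 3)/(6 - 3) × (5.3 - 4)/(6 - 4) × (5.3 - 5)/(6 - 5) = 0.149500

P(5.3) = 12×L_0(5.3) + 24×L_1(5.3) + 14×L_2(5.3) + 17×L_3(5.3)
P(5.3) = 11.942500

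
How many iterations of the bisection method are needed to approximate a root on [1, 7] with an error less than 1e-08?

We need (b-a)/2^n ≤ 1e-08
(7 - 1)/2^n ≤ 1e-08
6/2^n ≤ 1e-08
2^n ≥ 600000000
n ≥ log₂(600000000) = 29.16
n ≥ 30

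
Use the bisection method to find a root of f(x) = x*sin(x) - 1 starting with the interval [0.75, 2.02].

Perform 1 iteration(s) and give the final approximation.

f(x) = x*sin(x) - 1
Initial interval: [0.75, 2.02]

Iteration 1:
  c_1 = (0.750000 + 2.020000)/2 = 1.385000
  f(c_1) = f(1.385000) = 0.361163
  f(a) × f(c) < 0, new interval: [0.750000, 1.385000]

After 1 iteration(s), the approximation is c_1 = 1.385000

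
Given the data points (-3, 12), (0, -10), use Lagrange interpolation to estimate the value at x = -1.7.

Lagrange interpolation formula:
P(x) = Σ yᵢ × Lᵢ(x)
where Lᵢ(x) = Π_{j≠i} (x - xⱼ)/(xᵢ - xⱼ)

L_0(-1.7) = (-1.7 - 0)/(-3 - 0) = 0.566667
L_1(-1.7) = (-1.7 - (-3))/(0 - (-3)) = 0.433333

P(-1.7) = 12×L_0(-1.7) + (-10)×L_1(-1.7)
P(-1.7) = 2.466667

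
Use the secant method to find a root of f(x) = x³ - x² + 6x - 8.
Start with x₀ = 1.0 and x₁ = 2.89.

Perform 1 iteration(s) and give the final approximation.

f(x) = x³ - x² + 6x - 8
x₀ = 1.0, x₁ = 2.89

Secant formula: x_{n+1} = x_n - f(x_n)(x_n - x_{n-1})/(f(x_n) - f(x_{n-1}))

Iteration 1:
  f(1.000000) = -2.000000
  f(2.890000) = 25.125469
  x_2 = 2.890000 - 25.125469×(2.890000 - 1.000000)/(25.125469 - (-2.000000))
       = 1.139352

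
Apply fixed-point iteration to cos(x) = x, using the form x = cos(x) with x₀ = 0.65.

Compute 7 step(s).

Equation: cos(x) = x
Fixed-point form: x = cos(x)
x₀ = 0.65

x_1 = g(0.650000) = 0.796084
x_2 = g(0.796084) = 0.699511
x_3 = g(0.699511) = 0.765157
x_4 = g(0.765157) = 0.721273
x_5 = g(0.721273) = 0.750965
x_6 = g(0.750965) = 0.731030
x_7 = g(0.731030) = 0.744487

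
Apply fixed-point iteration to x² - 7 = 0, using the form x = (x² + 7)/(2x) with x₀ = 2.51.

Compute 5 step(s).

Equation: x² - 7 = 0
Fixed-point form: x = (x² + 7)/(2x)
x₀ = 2.51

x_1 = g(2.510000) = 2.649422
x_2 = g(2.649422) = 2.645754
x_3 = g(2.645754) = 2.645751
x_4 = g(2.645751) = 2.645751
x_5 = g(2.645751) = 2.645751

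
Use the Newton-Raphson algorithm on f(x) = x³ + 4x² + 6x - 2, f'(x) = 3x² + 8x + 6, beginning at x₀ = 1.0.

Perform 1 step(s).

f(x) = x³ + 4x² + 6x - 2
f'(x) = 3x² + 8x + 6
x₀ = 1.0

Newton-Raphson formula: x_{n+1} = x_n - f(x_n)/f'(x_n)

Iteration 1:
  f(1.000000) = 9.000000
  f'(1.000000) = 17.000000
  x_1 = 1.000000 - 9.000000/17.000000 = 0.470588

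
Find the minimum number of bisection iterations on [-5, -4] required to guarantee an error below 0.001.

We need (b-a)/2^n ≤ 0.001
(-4 - (-5))/2^n ≤ 0.001
1/2^n ≤ 0.001
2^n ≥ 1000
n ≥ log₂(1000) = 9.97
n ≥ 10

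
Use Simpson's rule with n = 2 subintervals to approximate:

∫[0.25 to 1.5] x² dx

f(x) = x²
a = 0.25, b = 1.5, n = 2
h = (b - a)/n = 0.625000

Simpson's rule: (h/3)[f(x₀) + 4f(x₁) + 2f(x₂) + ... + f(xₙ)]

x_0 = 0.2500, f(x_0) = 0.062500, coefficient = 1
x_1 = 0.8750, f(x_1) = 0.765625, coefficient = 4
x_2 = 1.5000, f(x_2) = 2.250000, coefficient = 1

I ≈ (0.625000/3) × 5.375000 = 1.119792
Exact value: 1.119792
Error: 0.000000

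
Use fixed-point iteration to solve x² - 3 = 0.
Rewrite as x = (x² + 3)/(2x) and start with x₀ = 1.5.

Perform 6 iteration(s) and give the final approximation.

Equation: x² - 3 = 0
Fixed-point form: x = (x² + 3)/(2x)
x₀ = 1.5

x_1 = g(1.500000) = 1.750000
x_2 = g(1.750000) = 1.732143
x_3 = g(1.732143) = 1.732051
x_4 = g(1.732051) = 1.732051
x_5 = g(1.732051) = 1.732051
x_6 = g(1.732051) = 1.732051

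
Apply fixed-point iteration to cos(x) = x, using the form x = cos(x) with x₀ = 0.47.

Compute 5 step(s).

Equation: cos(x) = x
Fixed-point form: x = cos(x)
x₀ = 0.47

x_1 = g(0.470000) = 0.891568
x_2 = g(0.891568) = 0.628193
x_3 = g(0.628193) = 0.809091
x_4 = g(0.809091) = 0.690157
x_5 = g(0.690157) = 0.771146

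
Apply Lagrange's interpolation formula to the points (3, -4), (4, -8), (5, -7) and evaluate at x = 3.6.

Lagrange interpolation formula:
P(x) = Σ yᵢ × Lᵢ(x)
where Lᵢ(x) = Π_{j≠i} (x - xⱼ)/(xᵢ - xⱼ)

L_0(3.6) = (3.6 - 4)/(3 - 4) × (3.6 - 5)/(3 - 5) = 0.280000
L_1(3.6) = (3.6 - 3)/(4 - 3) × (3.6 - 5)/(4 - 5) = 0.840000
L_2(3.6) = (3.6 - 3)/(5 - 3) × (3.6 - 4)/(5 - 4) = -0.120000

P(3.6) = (-4)×L_0(3.6) + (-8)×L_1(3.6) + (-7)×L_2(3.6)
P(3.6) = -7.000000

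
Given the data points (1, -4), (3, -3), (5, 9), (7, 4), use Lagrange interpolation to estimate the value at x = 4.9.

Lagrange interpolation formula:
P(x) = Σ yᵢ × Lᵢ(x)
where Lᵢ(x) = Π_{j≠i} (x - xⱼ)/(xᵢ - xⱼ)

L_0(4.9) = (4.9 - 3)/(1 - 3) × (4.9 - 5)/(1 - 5) × (4.9 - 7)/(1 - 7) = -0.008312
L_1(4.9) = (4.9 - 1)/(3 - 1) × (4.9 - 5)/(3 - 5) × (4.9 - 7)/(3 - 7) = 0.051187
L_2(4.9) = (4.9 - 1)/(5 - 1) × (4.9 - 3)/(5 - 3) × (4.9 - 7)/(5 - 7) = 0.972563
L_3(4.9) = (4.9 - 1)/(7 - 1) × (4.9 - 3)/(7 - 3) × (4.9 - 5)/(7 - 5) = -0.015437

P(4.9) = (-4)×L_0(4.9) + (-3)×L_1(4.9) + 9×L_2(4.9) + 4×L_3(4.9)
P(4.9) = 8.571000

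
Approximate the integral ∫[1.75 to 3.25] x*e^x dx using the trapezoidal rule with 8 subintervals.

f(x) = x*e^x
a = 1.75, b = 3.25, n = 8
h = (b - a)/n = 0.187500

Trapezoidal rule: (h/2)[f(x₀) + 2f(x₁) + 2f(x₂) + ... + f(xₙ)]

x_0 = 1.7500, f(x_0) = 10.070555, coefficient = 1
x_1 = 1.9375, f(x_1) = 13.448916, coefficient = 2
x_2 = 2.1250, f(x_2) = 17.792407, coefficient = 2
x_3 = 2.3125, f(x_3) = 23.355423, coefficient = 2
x_4 = 2.5000, f(x_4) = 30.456235, coefficient = 2
x_5 = 2.6875, f(x_5) = 39.492524, coefficient = 2
x_6 = 2.8750, f(x_6) = 50.960594, coefficient = 2
x_7 = 3.0625, f(x_7) = 65.479137, coefficient = 2
x_8 = 3.2500, f(x_8) = 83.818605, coefficient = 1

I ≈ (0.187500/2) × 575.859632 = 53.986840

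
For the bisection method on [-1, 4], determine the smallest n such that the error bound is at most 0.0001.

We need (b-a)/2^n ≤ 0.0001
(4 - (-1))/2^n ≤ 0.0001
5/2^n ≤ 0.0001
2^n ≥ 50000
n ≥ log₂(50000) = 15.61
n ≥ 16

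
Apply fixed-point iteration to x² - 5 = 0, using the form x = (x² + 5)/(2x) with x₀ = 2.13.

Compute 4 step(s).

Equation: x² - 5 = 0
Fixed-point form: x = (x² + 5)/(2x)
x₀ = 2.13

x_1 = g(2.130000) = 2.238709
x_2 = g(2.238709) = 2.236070
x_3 = g(2.236070) = 2.236068
x_4 = g(2.236068) = 2.236068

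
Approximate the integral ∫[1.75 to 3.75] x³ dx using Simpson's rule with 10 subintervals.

f(x) = x³
a = 1.75, b = 3.75, n = 10
h = (b - a)/n = 0.200000

Simpson's rule: (h/3)[f(x₀) + 4f(x₁) + 2f(x₂) + ... + f(xₙ)]

x_0 = 1.7500, f(x_0) = 5.359375, coefficient = 1
x_1 = 1.9500, f(x_1) = 7.414875, coefficient = 4
x_2 = 2.1500, f(x_2) = 9.938375, coefficient = 2
x_3 = 2.3500, f(x_3) = 12.977875, coefficient = 4
x_4 = 2.5500, f(x_4) = 16.581375, coefficient = 2
x_5 = 2.7500, f(x_5) = 20.796875, coefficient = 4
x_6 = 2.9500, f(x_6) = 25.672375, coefficient = 2
x_7 = 3.1500, f(x_7) = 31.255875, coefficient = 4
x_8 = 3.3500, f(x_8) = 37.595375, coefficient = 2
x_9 = 3.5500, f(x_9) = 44.738875, coefficient = 4
x_10 = 3.7500, f(x_10) = 52.734375, coefficient = 1

I ≈ (0.200000/3) × 706.406250 = 47.093750
Exact value: 47.093750
Error: 0.000000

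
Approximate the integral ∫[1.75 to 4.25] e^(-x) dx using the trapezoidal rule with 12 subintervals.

f(x) = e^(-x)
a = 1.75, b = 4.25, n = 12
h = (b - a)/n = 0.208333

Trapezoidal rule: (h/2)[f(x₀) + 2f(x₁) + 2f(x₂) + ... + f(xₙ)]

x_0 = 1.7500, f(x_0) = 0.173774, coefficient = 1
x_1 = 1.9583, f(x_1) = 0.141093, coefficient = 2
x_2 = 2.1667, f(x_2) = 0.114559, coefficient = 2
x_3 = 2.3750, f(x_3) = 0.093014, coefficient = 2
x_4 = 2.5833, f(x_4) = 0.075522, coefficient = 2
x_5 = 2.7917, f(x_5) = 0.061319, coefficient = 2
x_6 = 3.0000, f(x_6) = 0.049787, coefficient = 2
x_7 = 3.2083, f(x_7) = 0.040424, coefficient = 2
x_8 = 3.4167, f(x_8) = 0.032822, coefficient = 2
x_9 = 3.6250, f(x_9) = 0.026649, coefficient = 2
x_10 = 3.8333, f(x_10) = 0.021637, coefficient = 2
x_11 = 4.0417, f(x_11) = 0.017568, coefficient = 2
x_12 = 4.2500, f(x_12) = 0.014264, coefficient = 1

I ≈ (0.208333/2) × 1.536828 = 0.160086
Exact value: 0.159510
Error: 0.000577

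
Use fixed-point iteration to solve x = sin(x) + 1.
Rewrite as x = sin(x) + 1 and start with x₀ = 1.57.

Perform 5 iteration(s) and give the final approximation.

Equation: x = sin(x) + 1
Fixed-point form: x = sin(x) + 1
x₀ = 1.57

x_1 = g(1.570000) = 2.000000
x_2 = g(2.000000) = 1.909298
x_3 = g(1.909298) = 1.943253
x_4 = g(1.943253) = 1.931436
x_5 = g(1.931436) = 1.935671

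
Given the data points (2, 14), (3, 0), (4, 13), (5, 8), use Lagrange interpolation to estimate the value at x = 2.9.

Lagrange interpolation formula:
P(x) = Σ yᵢ × Lᵢ(x)
where Lᵢ(x) = Π_{j≠i} (x - xⱼ)/(xᵢ - xⱼ)

L_0(2.9) = (2.9 - 3)/(2 - 3) × (2.9 - 4)/(2 - 4) × (2.9 - 5)/(2 - 5) = 0.038500
L_1(2.9) = (2.9 - 2)/(3 - 2) × (2.9 - 4)/(3 - 4) × (2.9 - 5)/(3 - 5) = 1.039500
L_2(2.9) = (2.9 - 2)/(4 - 2) × (2.9 - 3)/(4 - 3) × (2.9 - 5)/(4 - 5) = -0.094500
L_3(2.9) = (2.9 - 2)/(5 - 2) × (2.9 - 3)/(5 - 3) × (2.9 - 4)/(5 - 4) = 0.016500

P(2.9) = 14×L_0(2.9) + 0×L_1(2.9) + 13×L_2(2.9) + 8×L_3(2.9)
P(2.9) = -0.557500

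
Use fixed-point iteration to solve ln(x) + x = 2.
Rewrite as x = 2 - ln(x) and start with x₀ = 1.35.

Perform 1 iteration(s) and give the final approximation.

Equation: ln(x) + x = 2
Fixed-point form: x = 2 - ln(x)
x₀ = 1.35

x_1 = g(1.350000) = 1.699895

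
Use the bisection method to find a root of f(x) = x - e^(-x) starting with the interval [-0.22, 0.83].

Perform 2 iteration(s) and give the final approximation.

f(x) = x - e^(-x)
Initial interval: [-0.22, 0.83]

Iteration 1:
  c_1 = (-0.220000 + 0.830000)/2 = 0.305000
  f(c_1) = f(0.305000) = -0.432123
  f(a) × f(c) ≥ 0, new interval: [0.305000, 0.830000]
Iteration 2:
  c_2 = (0.305000 + 0.830000)/2 = 0.567500
  f(c_2) = f(0.567500) = 0.000559
  f(a) × f(c) < 0, new interval: [0.305000, 0.567500]

After 2 iteration(s), the approximation is c_2 = 0.567500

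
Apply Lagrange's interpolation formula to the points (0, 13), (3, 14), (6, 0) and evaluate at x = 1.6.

Lagrange interpolation formula:
P(x) = Σ yᵢ × Lᵢ(x)
where Lᵢ(x) = Π_{j≠i} (x - xⱼ)/(xᵢ - xⱼ)

L_0(1.6) = (1.6 - 3)/(0 - 3) × (1.6 - 6)/(0 - 6) = 0.342222
L_1(1.6) = (1.6 - 0)/(3 - 0) × (1.6 - 6)/(3 - 6) = 0.782222
L_2(1.6) = (1.6 - 0)/(6 - 0) × (1.6 - 3)/(6 - 3) = -0.124444

P(1.6) = 13×L_0(1.6) + 14×L_1(1.6) + 0×L_2(1.6)
P(1.6) = 15.400000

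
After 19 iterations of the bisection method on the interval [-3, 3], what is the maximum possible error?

Bisection error bound: |error| ≤ (b-a)/2^n
|error| ≤ (3 - (-3))/2^19 = 6/2^19
|error| ≤ 0.0000114441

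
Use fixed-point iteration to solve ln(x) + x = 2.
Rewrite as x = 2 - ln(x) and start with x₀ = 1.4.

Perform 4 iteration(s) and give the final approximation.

Equation: ln(x) + x = 2
Fixed-point form: x = 2 - ln(x)
x₀ = 1.4

x_1 = g(1.400000) = 1.663528
x_2 = g(1.663528) = 1.491059
x_3 = g(1.491059) = 1.600513
x_4 = g(1.600513) = 1.529676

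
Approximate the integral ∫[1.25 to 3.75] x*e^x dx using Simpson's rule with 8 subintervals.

f(x) = x*e^x
a = 1.25, b = 3.75, n = 8
h = (b - a)/n = 0.312500

Simpson's rule: (h/3)[f(x₀) + 4f(x₁) + 2f(x₂) + ... + f(xₙ)]

x_0 = 1.2500, f(x_0) = 4.362929, coefficient = 1
x_1 = 1.5625, f(x_1) = 7.454271, coefficient = 4
x_2 = 1.8750, f(x_2) = 12.226536, coefficient = 2
x_3 = 2.1875, f(x_3) = 19.496975, coefficient = 4
x_4 = 2.5000, f(x_4) = 30.456235, coefficient = 2
x_5 = 2.8125, f(x_5) = 46.832330, coefficient = 4
x_6 = 3.1250, f(x_6) = 71.124672, coefficient = 2
x_7 = 3.4375, f(x_7) = 106.937491, coefficient = 4
x_8 = 3.7500, f(x_8) = 159.454058, coefficient = 1

I ≈ (0.312500/3) × 1114.316136 = 116.074597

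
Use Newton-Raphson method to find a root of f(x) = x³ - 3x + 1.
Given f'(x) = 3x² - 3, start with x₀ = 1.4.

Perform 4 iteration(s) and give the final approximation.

f(x) = x³ - 3x + 1
f'(x) = 3x² - 3
x₀ = 1.4

Newton-Raphson formula: x_{n+1} = x_n - f(x_n)/f'(x_n)

Iteration 1:
  f(1.400000) = -0.456000
  f'(1.400000) = 2.880000
  x_1 = 1.400000 - (-0.456000)/2.880000 = 1.558333
Iteration 2:
  f(1.558333) = 0.109261
  f'(1.558333) = 4.285208
  x_2 = 1.558333 - 0.109261/4.285208 = 1.532836
Iteration 3:
  f(1.532836) = 0.003023
  f'(1.532836) = 4.048759
  x_3 = 1.532836 - 0.003023/4.048759 = 1.532090
Iteration 4:
  f(1.532090) = 0.000003
  f'(1.532090) = 4.041895
  x_4 = 1.532090 - 0.000003/4.041895 = 1.532089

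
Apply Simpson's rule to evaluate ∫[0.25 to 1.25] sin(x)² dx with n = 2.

f(x) = sin(x)²
a = 0.25, b = 1.25, n = 2
h = (b - a)/n = 0.500000

Simpson's rule: (h/3)[f(x₀) + 4f(x₁) + 2f(x₂) + ... + f(xₙ)]

x_0 = 0.2500, f(x_0) = 0.061209, coefficient = 1
x_1 = 0.7500, f(x_1) = 0.464631, coefficient = 4
x_2 = 1.2500, f(x_2) = 0.900572, coefficient = 1

I ≈ (0.500000/3) × 2.820306 = 0.470051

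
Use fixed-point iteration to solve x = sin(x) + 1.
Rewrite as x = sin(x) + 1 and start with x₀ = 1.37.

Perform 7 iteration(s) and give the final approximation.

Equation: x = sin(x) + 1
Fixed-point form: x = sin(x) + 1
x₀ = 1.37

x_1 = g(1.370000) = 1.979908
x_2 = g(1.979908) = 1.917475
x_3 = g(1.917475) = 1.940507
x_4 = g(1.940507) = 1.932432
x_5 = g(1.932432) = 1.935319
x_6 = g(1.935319) = 1.934294
x_7 = g(1.934294) = 1.934659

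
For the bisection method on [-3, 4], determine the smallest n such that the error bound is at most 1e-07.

We need (b-a)/2^n ≤ 1e-07
(4 - (-3))/2^n ≤ 1e-07
7/2^n ≤ 1e-07
2^n ≥ 70000000
n ≥ log₂(70000000) = 26.06
n ≥ 27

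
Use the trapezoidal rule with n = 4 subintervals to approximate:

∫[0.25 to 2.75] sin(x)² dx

f(x) = sin(x)²
a = 0.25, b = 2.75, n = 4
h = (b - a)/n = 0.625000

Trapezoidal rule: (h/2)[f(x₀) + 2f(x₁) + 2f(x₂) + ... + f(xₙ)]

x_0 = 0.2500, f(x_0) = 0.061209, coefficient = 1
x_1 = 0.8750, f(x_1) = 0.589123, coefficient = 2
x_2 = 1.5000, f(x_2) = 0.994996, coefficient = 2
x_3 = 2.1250, f(x_3) = 0.723044, coefficient = 2
x_4 = 2.7500, f(x_4) = 0.145665, coefficient = 1

I ≈ (0.625000/2) × 4.821200 = 1.506625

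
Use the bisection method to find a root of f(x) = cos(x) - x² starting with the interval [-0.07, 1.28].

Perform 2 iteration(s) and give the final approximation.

f(x) = cos(x) - x²
Initial interval: [-0.07, 1.28]

Iteration 1:
  c_1 = (-0.070000 + 1.280000)/2 = 0.605000
  f(c_1) = f(0.605000) = 0.456477
  f(a) × f(c) ≥ 0, new interval: [0.605000, 1.280000]
Iteration 2:
  c_2 = (0.605000 + 1.280000)/2 = 0.942500
  f(c_2) = f(0.942500) = -0.300539
  f(a) × f(c) < 0, new interval: [0.605000, 0.942500]

After 2 iteration(s), the approximation is c_2 = 0.942500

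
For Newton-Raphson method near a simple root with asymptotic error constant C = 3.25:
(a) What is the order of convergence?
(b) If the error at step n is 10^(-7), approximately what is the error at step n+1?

(a) Newton-Raphson has quadratic (order 2) convergence near simple roots.
    This means |e_{n+1}| ≈ C|e_n|².

(b) With |e_n| = 10^(-7) and C = 3.25:
    |e_{n+1}| ≈ 3.25 × (10^(-7))² = 3.25 × 10^(-14)

(a) 2 (quadratic); (b) |e_{n+1}| ≈ 3.250e-14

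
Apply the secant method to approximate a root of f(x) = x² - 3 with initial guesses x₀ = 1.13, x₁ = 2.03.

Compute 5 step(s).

f(x) = x² - 3
x₀ = 1.13, x₁ = 2.03

Secant formula: x_{n+1} = x_n - f(x_n)(x_n - x_{n-1})/(f(x_n) - f(x_{n-1}))

Iteration 1:
  f(1.130000) = -1.723100
  f(2.030000) = 1.120900
  x_2 = 2.030000 - 1.120900×(2.030000 - 1.130000)/(1.120900 - (-1.723100))
       = 1.675285
Iteration 2:
  f(2.030000) = 1.120900
  f(1.675285) = -0.193421
  x_3 = 1.675285 - (-0.193421)×(1.675285 - 2.030000)/(-0.193421 - 1.120900)
       = 1.727486
Iteration 3:
  f(1.675285) = -0.193421
  f(1.727486) = -0.015792
  x_4 = 1.727486 - (-0.015792)×(1.727486 - 1.675285)/(-0.015792 - (-0.193421))
       = 1.732127
Iteration 4:
  f(1.727486) = -0.015792
  f(1.732127) = 0.000264
  x_5 = 1.732127 - 0.000264×(1.732127 - 1.727486)/(0.000264 - (-0.015792))
       = 1.732051
Iteration 5:
  f(1.732127) = 0.000264
  f(1.732051) = 0.000000
  x_6 = 1.732051 - 0.000000×(1.732051 - 1.732127)/(0.000000 - 0.000264)
       = 1.732051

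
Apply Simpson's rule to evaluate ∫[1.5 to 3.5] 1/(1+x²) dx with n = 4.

f(x) = 1/(1+x²)
a = 1.5, b = 3.5, n = 4
h = (b - a)/n = 0.500000

Simpson's rule: (h/3)[f(x₀) + 4f(x₁) + 2f(x₂) + ... + f(xₙ)]

x_0 = 1.5000, f(x_0) = 0.307692, coefficient = 1
x_1 = 2.0000, f(x_1) = 0.200000, coefficient = 4
x_2 = 2.5000, f(x_2) = 0.137931, coefficient = 2
x_3 = 3.0000, f(x_3) = 0.100000, coefficient = 4
x_4 = 3.5000, f(x_4) = 0.075472, coefficient = 1

I ≈ (0.500000/3) × 1.859026 = 0.309838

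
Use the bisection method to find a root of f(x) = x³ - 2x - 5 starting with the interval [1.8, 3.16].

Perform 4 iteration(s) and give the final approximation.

f(x) = x³ - 2x - 5
Initial interval: [1.8, 3.16]

Iteration 1:
  c_1 = (1.800000 + 3.160000)/2 = 2.480000
  f(c_1) = f(2.480000) = 5.292992
  f(a) × f(c) < 0, new interval: [1.800000, 2.480000]
Iteration 2:
  c_2 = (1.800000 + 2.480000)/2 = 2.140000
  f(c_2) = f(2.140000) = 0.520344
  f(a) × f(c) < 0, new interval: [1.800000, 2.140000]
Iteration 3:
  c_3 = (1.800000 + 2.140000)/2 = 1.970000
  f(c_3) = f(1.970000) = -1.294627
  f(a) × f(c) ≥ 0, new interval: [1.970000, 2.140000]
Iteration 4:
  c_4 = (1.970000 + 2.140000)/2 = 2.055000
  f(c_4) = f(2.055000) = -0.431684
  f(a) × f(c) ≥ 0, new interval: [2.055000, 2.140000]

After 4 iteration(s), the approximation is c_4 = 2.055000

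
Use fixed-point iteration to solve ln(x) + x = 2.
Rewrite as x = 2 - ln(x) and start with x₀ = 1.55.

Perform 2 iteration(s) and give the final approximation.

Equation: ln(x) + x = 2
Fixed-point form: x = 2 - ln(x)
x₀ = 1.55

x_1 = g(1.550000) = 1.561745
x_2 = g(1.561745) = 1.554196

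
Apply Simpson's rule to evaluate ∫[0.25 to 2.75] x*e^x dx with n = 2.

f(x) = x*e^x
a = 0.25, b = 2.75, n = 2
h = (b - a)/n = 1.250000

Simpson's rule: (h/3)[f(x₀) + 4f(x₁) + 2f(x₂) + ... + f(xₙ)]

x_0 = 0.2500, f(x_0) = 0.321006, coefficient = 1
x_1 = 1.5000, f(x_1) = 6.722534, coefficient = 4
x_2 = 2.7500, f(x_2) = 43.017238, coefficient = 1

I ≈ (1.250000/3) × 70.228378 = 29.261824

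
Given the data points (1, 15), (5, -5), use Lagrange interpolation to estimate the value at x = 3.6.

Lagrange interpolation formula:
P(x) = Σ yᵢ × Lᵢ(x)
where Lᵢ(x) = Π_{j≠i} (x - xⱼ)/(xᵢ - xⱼ)

L_0(3.6) = (3.6 - 5)/(1 - 5) = 0.350000
L_1(3.6) = (3.6 - 1)/(5 - 1) = 0.650000

P(3.6) = 15×L_0(3.6) + (-5)×L_1(3.6)
P(3.6) = 2.000000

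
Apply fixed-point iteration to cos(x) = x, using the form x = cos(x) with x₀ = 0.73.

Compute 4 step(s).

Equation: cos(x) = x
Fixed-point form: x = cos(x)
x₀ = 0.73

x_1 = g(0.730000) = 0.745174
x_2 = g(0.745174) = 0.734970
x_3 = g(0.734970) = 0.741851
x_4 = g(0.741851) = 0.737219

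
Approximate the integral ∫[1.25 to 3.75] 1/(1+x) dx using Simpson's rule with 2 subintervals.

f(x) = 1/(1+x)
a = 1.25, b = 3.75, n = 2
h = (b - a)/n = 1.250000

Simpson's rule: (h/3)[f(x₀) + 4f(x₁) + 2f(x₂) + ... + f(xₙ)]

x_0 = 1.2500, f(x_0) = 0.444444, coefficient = 1
x_1 = 2.5000, f(x_1) = 0.285714, coefficient = 4
x_2 = 3.7500, f(x_2) = 0.210526, coefficient = 1

I ≈ (1.250000/3) × 1.797828 = 0.749095
Exact value: 0.747214
Error: 0.001881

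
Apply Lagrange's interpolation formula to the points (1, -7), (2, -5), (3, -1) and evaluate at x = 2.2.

Lagrange interpolation formula:
P(x) = Σ yᵢ × Lᵢ(x)
where Lᵢ(x) = Π_{j≠i} (x - xⱼ)/(xᵢ - xⱼ)

L_0(2.2) = (2.2 - 2)/(1 - 2) × (2.2 - 3)/(1 - 3) = -0.080000
L_1(2.2) = (2.2 - 1)/(2 - 1) × (2.2 - 3)/(2 - 3) = 0.960000
L_2(2.2) = (2.2 - 1)/(3 - 1) × (2.2 - 2)/(3 - 2) = 0.120000

P(2.2) = (-7)×L_0(2.2) + (-5)×L_1(2.2) + (-1)×L_2(2.2)
P(2.2) = -4.360000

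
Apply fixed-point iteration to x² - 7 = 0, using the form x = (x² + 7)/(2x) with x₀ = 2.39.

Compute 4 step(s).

Equation: x² - 7 = 0
Fixed-point form: x = (x² + 7)/(2x)
x₀ = 2.39

x_1 = g(2.390000) = 2.659435
x_2 = g(2.659435) = 2.645787
x_3 = g(2.645787) = 2.645751
x_4 = g(2.645751) = 2.645751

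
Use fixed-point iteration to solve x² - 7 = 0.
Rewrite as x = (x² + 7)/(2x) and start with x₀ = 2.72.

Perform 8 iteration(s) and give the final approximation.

Equation: x² - 7 = 0
Fixed-point form: x = (x² + 7)/(2x)
x₀ = 2.72

x_1 = g(2.720000) = 2.646765
x_2 = g(2.646765) = 2.645752
x_3 = g(2.645752) = 2.645751
x_4 = g(2.645751) = 2.645751
x_5 = g(2.645751) = 2.645751
x_6 = g(2.645751) = 2.645751
x_7 = g(2.645751) = 2.645751
x_8 = g(2.645751) = 2.645751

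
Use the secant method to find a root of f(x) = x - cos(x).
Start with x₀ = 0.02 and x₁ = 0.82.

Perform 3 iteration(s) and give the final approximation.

f(x) = x - cos(x)
x₀ = 0.02, x₁ = 0.82

Secant formula: x_{n+1} = x_n - f(x_n)(x_n - x_{n-1})/(f(x_n) - f(x_{n-1}))

Iteration 1:
  f(0.020000) = -0.979800
  f(0.820000) = 0.137779
  x_2 = 0.820000 - 0.137779×(0.820000 - 0.020000)/(0.137779 - (-0.979800))
       = 0.721373
Iteration 2:
  f(0.820000) = 0.137779
  f(0.721373) = -0.029526
  x_3 = 0.721373 - (-0.029526)×(0.721373 - 0.820000)/(-0.029526 - 0.137779)
       = 0.738779
Iteration 3:
  f(0.721373) = -0.029526
  f(0.738779) = -0.000512
  x_4 = 0.738779 - (-0.000512)×(0.738779 - 0.721373)/(-0.000512 - (-0.029526))
       = 0.739086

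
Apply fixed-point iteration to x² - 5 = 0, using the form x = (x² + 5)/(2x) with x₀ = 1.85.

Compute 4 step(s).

Equation: x² - 5 = 0
Fixed-point form: x = (x² + 5)/(2x)
x₀ = 1.85

x_1 = g(1.850000) = 2.276351
x_2 = g(2.276351) = 2.236424
x_3 = g(2.236424) = 2.236068
x_4 = g(2.236068) = 2.236068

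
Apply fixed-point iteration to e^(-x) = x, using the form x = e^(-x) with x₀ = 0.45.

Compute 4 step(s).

Equation: e^(-x) = x
Fixed-point form: x = e^(-x)
x₀ = 0.45

x_1 = g(0.450000) = 0.637628
x_2 = g(0.637628) = 0.528545
x_3 = g(0.528545) = 0.589462
x_4 = g(0.589462) = 0.554625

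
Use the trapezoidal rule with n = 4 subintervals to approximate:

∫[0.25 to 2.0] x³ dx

f(x) = x³
a = 0.25, b = 2.0, n = 4
h = (b - a)/n = 0.437500

Trapezoidal rule: (h/2)[f(x₀) + 2f(x₁) + 2f(x₂) + ... + f(xₙ)]

x_0 = 0.2500, f(x_0) = 0.015625, coefficient = 1
x_1 = 0.6875, f(x_1) = 0.324951, coefficient = 2
x_2 = 1.1250, f(x_2) = 1.423828, coefficient = 2
x_3 = 1.5625, f(x_3) = 3.814697, coefficient = 2
x_4 = 2.0000, f(x_4) = 8.000000, coefficient = 1

I ≈ (0.437500/2) × 19.142578 = 4.187439
Exact value: 3.999023
Error: 0.188416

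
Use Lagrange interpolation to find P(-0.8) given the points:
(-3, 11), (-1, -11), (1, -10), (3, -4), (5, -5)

Lagrange interpolation formula:
P(x) = Σ yᵢ × Lᵢ(x)
where Lᵢ(x) = Π_{j≠i} (x - xⱼ)/(xᵢ - xⱼ)

L_0(-0.8) = (-0.8 - (-1))/(-3 - (-1)) × (-0.8 - 1)/(-3 - 1) × (-0.8 - 3)/(-3 - 3) × (-0.8 - 5)/(-3 - 5) = -0.020662
L_1(-0.8) = (-0.8 - (-3))/(-1 - (-3)) × (-0.8 - 1)/(-1 - 1) × (-0.8 - 3)/(-1 - 3) × (-0.8 - 5)/(-1 - 5) = 0.909150
L_2(-0.8) = (-0.8 - (-3))/(1 - (-3)) × (-0.8 - (-1))/(1 - (-1)) × (-0.8 - 3)/(1 - 3) × (-0.8 - 5)/(1 - 5) = 0.151525
L_3(-0.8) = (-0.8 - (-3))/(3 - (-3)) × (-0.8 - (-1))/(3 - (-1)) × (-0.8 - 1)/(3 - 1) × (-0.8 - 5)/(3 - 5) = -0.047850
L_4(-0.8) = (-0.8 - (-3))/(5 - (-3)) × (-0.8 - (-1))/(5 - (-1)) × (-0.8 - 1)/(5 - 1) × (-0.8 - 3)/(5 - 3) = 0.007837

P(-0.8) = 11×L_0(-0.8) + (-11)×L_1(-0.8) + (-10)×L_2(-0.8) + (-4)×L_3(-0.8) + (-5)×L_4(-0.8)
P(-0.8) = -11.590975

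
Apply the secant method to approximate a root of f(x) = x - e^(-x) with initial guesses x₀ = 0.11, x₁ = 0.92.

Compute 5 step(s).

f(x) = x - e^(-x)
x₀ = 0.11, x₁ = 0.92

Secant formula: x_{n+1} = x_n - f(x_n)(x_n - x_{n-1})/(f(x_n) - f(x_{n-1}))

Iteration 1:
  f(0.110000) = -0.785834
  f(0.920000) = 0.521481
  x_2 = 0.920000 - 0.521481×(0.920000 - 0.110000)/(0.521481 - (-0.785834))
       = 0.596895
Iteration 2:
  f(0.920000) = 0.521481
  f(0.596895) = 0.046377
  x_3 = 0.596895 - 0.046377×(0.596895 - 0.920000)/(0.046377 - 0.521481)
       = 0.565356
Iteration 3:
  f(0.596895) = 0.046377
  f(0.565356) = -0.002803
  x_4 = 0.565356 - (-0.002803)×(0.565356 - 0.596895)/(-0.002803 - 0.046377)
       = 0.567153
Iteration 4:
  f(0.565356) = -0.002803
  f(0.567153) = 0.000015
  x_5 = 0.567153 - 0.000015×(0.567153 - 0.565356)/(0.000015 - (-0.002803))
       = 0.567143
Iteration 5:
  f(0.567153) = 0.000015
  f(0.567143) = 0.000000
  x_6 = 0.567143 - 0.000000×(0.567143 - 0.567153)/(0.000000 - 0.000015)
       = 0.567143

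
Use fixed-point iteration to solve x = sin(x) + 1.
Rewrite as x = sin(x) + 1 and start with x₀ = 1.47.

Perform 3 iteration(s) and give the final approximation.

Equation: x = sin(x) + 1
Fixed-point form: x = sin(x) + 1
x₀ = 1.47

x_1 = g(1.470000) = 1.994924
x_2 = g(1.994924) = 1.911398
x_3 = g(1.911398) = 1.942554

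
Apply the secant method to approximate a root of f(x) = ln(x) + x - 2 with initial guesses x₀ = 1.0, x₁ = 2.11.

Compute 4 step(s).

f(x) = ln(x) + x - 2
x₀ = 1.0, x₁ = 2.11

Secant formula: x_{n+1} = x_n - f(x_n)(x_n - x_{n-1})/(f(x_n) - f(x_{n-1}))

Iteration 1:
  f(1.000000) = -1.000000
  f(2.110000) = 0.856688
  x_2 = 2.110000 - 0.856688×(2.110000 - 1.000000)/(0.856688 - (-1.000000))
       = 1.597839
Iteration 2:
  f(2.110000) = 0.856688
  f(1.597839) = 0.066491
  x_3 = 1.597839 - 0.066491×(1.597839 - 2.110000)/(0.066491 - 0.856688)
       = 1.554743
Iteration 3:
  f(1.597839) = 0.066491
  f(1.554743) = -0.003946
  x_4 = 1.554743 - (-0.003946)×(1.554743 - 1.597839)/(-0.003946 - 0.066491)
       = 1.557158
Iteration 4:
  f(1.554743) = -0.003946
  f(1.557158) = 0.000020
  x_5 = 1.557158 - 0.000020×(1.557158 - 1.554743)/(0.000020 - (-0.003946))
       = 1.557146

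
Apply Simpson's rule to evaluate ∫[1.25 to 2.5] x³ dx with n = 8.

f(x) = x³
a = 1.25, b = 2.5, n = 8
h = (b - a)/n = 0.156250

Simpson's rule: (h/3)[f(x₀) + 4f(x₁) + 2f(x₂) + ... + f(xₙ)]

x_0 = 1.2500, f(x_0) = 1.953125, coefficient = 1
x_1 = 1.4062, f(x_1) = 2.780914, coefficient = 4
x_2 = 1.5625, f(x_2) = 3.814697, coefficient = 2
x_3 = 1.7188, f(x_3) = 5.077362, coefficient = 4
x_4 = 1.8750, f(x_4) = 6.591797, coefficient = 2
x_5 = 2.0312, f(x_5) = 8.380890, coefficient = 4
x_6 = 2.1875, f(x_6) = 10.467529, coefficient = 2
x_7 = 2.3438, f(x_7) = 12.874603, coefficient = 4
x_8 = 2.5000, f(x_8) = 15.625000, coefficient = 1

I ≈ (0.156250/3) × 175.781250 = 9.155273
Exact value: 9.155273
Error: 0.000000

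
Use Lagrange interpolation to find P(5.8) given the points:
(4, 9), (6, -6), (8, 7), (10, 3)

Lagrange interpolation formula:
P(x) = Σ yᵢ × Lᵢ(x)
where Lᵢ(x) = Π_{j≠i} (x - xⱼ)/(xᵢ - xⱼ)

L_0(5.8) = (5.8 - 6)/(4 - 6) × (5.8 - 8)/(4 - 8) × (5.8 - 10)/(4 - 10) = 0.038500
L_1(5.8) = (5.8 - 4)/(6 - 4) × (5.8 - 8)/(6 - 8) × (5.8 - 10)/(6 - 10) = 1.039500
L_2(5.8) = (5.8 - 4)/(8 - 4) × (5.8 - 6)/(8 - 6) × (5.8 - 10)/(8 - 10) = -0.094500
L_3(5.8) = (5.8 - 4)/(10 - 4) × (5.8 - 6)/(10 - 6) × (5.8 - 8)/(10 - 8) = 0.016500

P(5.8) = 9×L_0(5.8) + (-6)×L_1(5.8) + 7×L_2(5.8) + 3×L_3(5.8)
P(5.8) = -6.502500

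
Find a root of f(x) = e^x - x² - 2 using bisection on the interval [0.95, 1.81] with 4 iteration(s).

f(x) = e^x - x² - 2
Initial interval: [0.95, 1.81]

Iteration 1:
  c_1 = (0.950000 + 1.810000)/2 = 1.380000
  f(c_1) = f(1.380000) = 0.070502
  f(a) × f(c) < 0, new interval: [0.950000, 1.380000]
Iteration 2:
  c_2 = (0.950000 + 1.380000)/2 = 1.165000
  f(c_2) = f(1.165000) = -0.151302
  f(a) × f(c) ≥ 0, new interval: [1.165000, 1.380000]
Iteration 3:
  c_3 = (1.165000 + 1.380000)/2 = 1.272500
  f(c_3) = f(1.272500) = -0.049490
  f(a) × f(c) ≥ 0, new interval: [1.272500, 1.380000]
Iteration 4:
  c_4 = (1.272500 + 1.380000)/2 = 1.326250
  f(c_4) = f(1.326250) = 0.007952
  f(a) × f(c) < 0, new interval: [1.272500, 1.326250]

After 4 iteration(s), the approximation is c_4 = 1.326250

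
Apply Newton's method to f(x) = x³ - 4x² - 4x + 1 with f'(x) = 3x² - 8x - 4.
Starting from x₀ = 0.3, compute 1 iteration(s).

f(x) = x³ - 4x² - 4x + 1
f'(x) = 3x² - 8x - 4
x₀ = 0.3

Newton-Raphson formula: x_{n+1} = x_n - f(x_n)/f'(x_n)

Iteration 1:
  f(0.300000) = -0.533000
  f'(0.300000) = -6.130000
  x_1 = 0.300000 - (-0.533000)/(-6.130000) = 0.213051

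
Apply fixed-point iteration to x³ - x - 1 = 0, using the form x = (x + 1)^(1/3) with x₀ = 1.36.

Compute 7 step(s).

Equation: x³ - x - 1 = 0
Fixed-point form: x = (x + 1)^(1/3)
x₀ = 1.36

x_1 = g(1.360000) = 1.331386
x_2 = g(1.331386) = 1.325983
x_3 = g(1.325983) = 1.324958
x_4 = g(1.324958) = 1.324764
x_5 = g(1.324764) = 1.324727
x_6 = g(1.324727) = 1.324720
x_7 = g(1.324720) = 1.324718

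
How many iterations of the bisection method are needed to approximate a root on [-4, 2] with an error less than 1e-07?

We need (b-a)/2^n ≤ 1e-07
(2 - (-4))/2^n ≤ 1e-07
6/2^n ≤ 1e-07
2^n ≥ 60000000
n ≥ log₂(60000000) = 25.84
n ≥ 26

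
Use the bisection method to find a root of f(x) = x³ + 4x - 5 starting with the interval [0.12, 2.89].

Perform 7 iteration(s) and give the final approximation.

f(x) = x³ + 4x - 5
Initial interval: [0.12, 2.89]

Iteration 1:
  c_1 = (0.120000 + 2.890000)/2 = 1.505000
  f(c_1) = f(1.505000) = 4.428863
  f(a) × f(c) < 0, new interval: [0.120000, 1.505000]
Iteration 2:
  c_2 = (0.120000 + 1.505000)/2 = 0.812500
  f(c_2) = f(0.812500) = -1.213623
  f(a) × f(c) ≥ 0, new interval: [0.812500, 1.505000]
Iteration 3:
  c_3 = (0.812500 + 1.505000)/2 = 1.158750
  f(c_3) = f(1.158750) = 1.190855
  f(a) × f(c) < 0, new interval: [0.812500, 1.158750]
Iteration 4:
  c_4 = (0.812500 + 1.158750)/2 = 0.985625
  f(c_4) = f(0.985625) = -0.100008
  f(a) × f(c) ≥ 0, new interval: [0.985625, 1.158750]
Iteration 5:
  c_5 = (0.985625 + 1.158750)/2 = 1.072188
  f(c_5) = f(1.072188) = 0.521322
  f(a) × f(c) < 0, new interval: [0.985625, 1.072188]
Iteration 6:
  c_6 = (0.985625 + 1.072188)/2 = 1.028906
  f(c_6) = f(1.028906) = 0.204875
  f(a) × f(c) < 0, new interval: [0.985625, 1.028906]
Iteration 7:
  c_7 = (0.985625 + 1.028906)/2 = 1.007266
  f(c_7) = f(1.007266) = 0.051018
  f(a) × f(c) < 0, new interval: [0.985625, 1.007266]

After 7 iteration(s), the approximation is c_7 = 1.007266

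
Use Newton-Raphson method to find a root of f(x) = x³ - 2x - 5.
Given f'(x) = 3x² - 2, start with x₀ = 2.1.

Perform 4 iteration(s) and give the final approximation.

f(x) = x³ - 2x - 5
f'(x) = 3x² - 2
x₀ = 2.1

Newton-Raphson formula: x_{n+1} = x_n - f(x_n)/f'(x_n)

Iteration 1:
  f(2.100000) = 0.061000
  f'(2.100000) = 11.230000
  x_1 = 2.100000 - 0.061000/11.230000 = 2.094568
Iteration 2:
  f(2.094568) = 0.000186
  f'(2.094568) = 11.161647
  x_2 = 2.094568 - 0.000186/11.161647 = 2.094551
Iteration 3:
  f(2.094551) = 0.000000
  f'(2.094551) = 11.161438
  x_3 = 2.094551 - 0.000000/11.161438 = 2.094551
Iteration 4:
  f(2.094551) = 0.000000
  f'(2.094551) = 11.161438
  x_4 = 2.094551 - 0.000000/11.161438 = 2.094551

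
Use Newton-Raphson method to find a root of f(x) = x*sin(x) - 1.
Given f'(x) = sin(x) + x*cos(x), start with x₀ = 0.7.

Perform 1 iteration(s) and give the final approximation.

f(x) = x*sin(x) - 1
f'(x) = sin(x) + x*cos(x)
x₀ = 0.7

Newton-Raphson formula: x_{n+1} = x_n - f(x_n)/f'(x_n)

Iteration 1:
  f(0.700000) = -0.549048
  f'(0.700000) = 1.179607
  x_1 = 0.700000 - (-0.549048)/1.179607 = 1.165450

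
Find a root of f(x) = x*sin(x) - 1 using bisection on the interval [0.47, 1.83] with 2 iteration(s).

f(x) = x*sin(x) - 1
Initial interval: [0.47, 1.83]

Iteration 1:
  c_1 = (0.470000 + 1.830000)/2 = 1.150000
  f(c_1) = f(1.150000) = 0.049679
  f(a) × f(c) < 0, new interval: [0.470000, 1.150000]
Iteration 2:
  c_2 = (0.470000 + 1.150000)/2 = 0.810000
  f(c_2) = f(0.810000) = -0.413327
  f(a) × f(c) ≥ 0, new interval: [0.810000, 1.150000]

After 2 iteration(s), the approximation is c_2 = 0.810000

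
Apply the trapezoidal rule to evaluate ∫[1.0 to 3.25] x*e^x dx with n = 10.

f(x) = x*e^x
a = 1.0, b = 3.25, n = 10
h = (b - a)/n = 0.225000

Trapezoidal rule: (h/2)[f(x₀) + 2f(x₁) + 2f(x₂) + ... + f(xₙ)]

x_0 = 1.0000, f(x_0) = 2.718282, coefficient = 1
x_1 = 1.2250, f(x_1) = 4.170103, coefficient = 2
x_2 = 1.4500, f(x_2) = 6.181516, coefficient = 2
x_3 = 1.6750, f(x_3) = 8.942482, coefficient = 2
x_4 = 1.9000, f(x_4) = 12.703199, coefficient = 2
x_5 = 2.1250, f(x_5) = 17.792407, coefficient = 2
x_6 = 2.3500, f(x_6) = 24.641089, coefficient = 2
x_7 = 2.5750, f(x_7) = 33.813142, coefficient = 2
x_8 = 2.8000, f(x_8) = 46.045011, coefficient = 2
x_9 = 3.0250, f(x_9) = 62.296864, coefficient = 2
x_10 = 3.2500, f(x_10) = 83.818605, coefficient = 1

I ≈ (0.225000/2) × 519.708514 = 58.467208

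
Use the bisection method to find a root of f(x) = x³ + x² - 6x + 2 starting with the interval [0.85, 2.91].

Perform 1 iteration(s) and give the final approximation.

f(x) = x³ + x² - 6x + 2
Initial interval: [0.85, 2.91]

Iteration 1:
  c_1 = (0.850000 + 2.910000)/2 = 1.880000
  f(c_1) = f(1.880000) = 0.899072
  f(a) × f(c) < 0, new interval: [0.850000, 1.880000]

After 1 iteration(s), the approximation is c_1 = 1.880000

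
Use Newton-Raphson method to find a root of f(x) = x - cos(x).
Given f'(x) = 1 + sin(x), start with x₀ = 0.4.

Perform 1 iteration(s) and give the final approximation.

f(x) = x - cos(x)
f'(x) = 1 + sin(x)
x₀ = 0.4

Newton-Raphson formula: x_{n+1} = x_n - f(x_n)/f'(x_n)

Iteration 1:
  f(0.400000) = -0.521061
  f'(0.400000) = 1.389418
  x_1 = 0.400000 - (-0.521061)/1.389418 = 0.775021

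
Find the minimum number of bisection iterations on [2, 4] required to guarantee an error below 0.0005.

We need (b-a)/2^n ≤ 0.0005
(4 - 2)/2^n ≤ 0.0005
2/2^n ≤ 0.0005
2^n ≥ 4000
n ≥ log₂(4000) = 11.97
n ≥ 12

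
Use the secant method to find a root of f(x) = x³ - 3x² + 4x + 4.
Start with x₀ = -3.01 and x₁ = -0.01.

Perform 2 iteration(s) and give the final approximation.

f(x) = x³ - 3x² + 4x + 4
x₀ = -3.01, x₁ = -0.01

Secant formula: x_{n+1} = x_n - f(x_n)(x_n - x_{n-1})/(f(x_n) - f(x_{n-1}))

Iteration 1:
  f(-3.010000) = -62.491201
  f(-0.010000) = 3.959699
  x_2 = -0.010000 - 3.959699×(-0.010000 - (-3.010000))/(3.959699 - (-62.491201))
       = -0.188765
Iteration 2:
  f(-0.010000) = 3.959699
  f(-0.188765) = 3.131317
  x_3 = -0.188765 - 3.131317×(-0.188765 - (-0.010000))/(3.131317 - 3.959699)
       = -0.864504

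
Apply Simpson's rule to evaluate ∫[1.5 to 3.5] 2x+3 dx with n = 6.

f(x) = 2x+3
a = 1.5, b = 3.5, n = 6
h = (b - a)/n = 0.333333

Simpson's rule: (h/3)[f(x₀) + 4f(x₁) + 2f(x₂) + ... + f(xₙ)]

x_0 = 1.5000, f(x_0) = 6.000000, coefficient = 1
x_1 = 1.8333, f(x_1) = 6.666667, coefficient = 4
x_2 = 2.1667, f(x_2) = 7.333333, coefficient = 2
x_3 = 2.5000, f(x_3) = 8.000000, coefficient = 4
x_4 = 2.8333, f(x_4) = 8.666667, coefficient = 2
x_5 = 3.1667, f(x_5) = 9.333333, coefficient = 4
x_6 = 3.5000, f(x_6) = 10.000000, coefficient = 1

I ≈ (0.333333/3) × 144.000000 = 16.000000
Exact value: 16.000000
Error: 0.000000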